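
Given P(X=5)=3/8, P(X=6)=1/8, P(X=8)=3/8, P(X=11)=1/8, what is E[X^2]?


E[X^2] = sum(g(x)*P(x))
= 25*3/8 + 36*1/8 + 64*3/8 + 121*1/8
= 53

53


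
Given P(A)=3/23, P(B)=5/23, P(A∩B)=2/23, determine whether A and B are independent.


P(A)*P(B) = 3/23*5/23 = 15/529
P(A∩B) = 2/23 != 15/529, so not independent

No, A and B are not independent


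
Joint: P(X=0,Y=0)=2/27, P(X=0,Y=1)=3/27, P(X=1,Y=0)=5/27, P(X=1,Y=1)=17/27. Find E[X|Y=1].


P(Y=1) = 20/27
E[X|Y=1] = (0*3 + 1*17)/20 = 17/20

17/20


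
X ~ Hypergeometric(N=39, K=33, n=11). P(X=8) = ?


P(X=8) = C(33,8)*C(6,3) / C(39,11)
= 13884156*20 / 1676056044
= 277683120/1676056044 = 1980/11951

1980/11951


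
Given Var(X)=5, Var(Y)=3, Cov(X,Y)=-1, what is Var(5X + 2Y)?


Var(5X + 2Y) = 5^2*Var(X) + 2^2*Var(Y) + 2*5*2*Cov(X,Y)
= 25*5 + 4*3 + 20*(-1)
= 125 + 12 - 20 = 117

117


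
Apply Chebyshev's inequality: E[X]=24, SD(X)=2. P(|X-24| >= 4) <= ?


k = 4/2 = 2
Chebyshev: P(|X-mu| >= k*sigma) <= 1/k^2 = 1/2^2 = 1/4

1/4


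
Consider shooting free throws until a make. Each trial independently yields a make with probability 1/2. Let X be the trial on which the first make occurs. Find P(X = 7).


P(X=7) = (1-p)^6 * p = (1/2)^6 * 1/2
= 1/64 * 1/2 = 1/128

1/128


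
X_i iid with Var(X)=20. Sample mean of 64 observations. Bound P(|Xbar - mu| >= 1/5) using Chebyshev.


Var(Xbar) = Var(X)/n = 20/64
Chebyshev: P(|Xbar-mu| >= 1/5) <= Var(Xbar)/(1/5)^2 = (5/16)/(1/25) = 125/16
Bound exceeds 1, so trivial bound: 1

1


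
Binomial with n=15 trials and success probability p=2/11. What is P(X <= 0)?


P(X<=0) = P(X=0)
= 205891132094649/4177248169415651
= 205891132094649/4177248169415651

205891132094649/4177248169415651


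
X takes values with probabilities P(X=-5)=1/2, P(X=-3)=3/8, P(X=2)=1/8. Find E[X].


E[X] = sum(x * P(x))
= -5*1/2 - 3*3/8 + 2*1/8
= -27/8

-27/8


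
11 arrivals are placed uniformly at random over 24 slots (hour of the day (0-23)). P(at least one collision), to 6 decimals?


P(all different) = prod((24-i)/24 for i=0..10) = 0.065479
P(at least one match) = 1 - 0.065479 = 0.934521

0.934521


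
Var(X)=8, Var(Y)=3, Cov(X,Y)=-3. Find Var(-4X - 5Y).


Var(-4X - 5Y) = (-4)^2*Var(X) + (-5)^2*Var(Y) + 2*(-4)*(-5)*Cov(X,Y)
= 16*8 + 25*3 + 40*(-3)
= 128 + 75 - 120 = 83

83


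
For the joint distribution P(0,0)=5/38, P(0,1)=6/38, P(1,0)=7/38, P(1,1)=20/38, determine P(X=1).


P(X=1) = P(1,0)+P(1,1) = 7/38 + 20/38 = 27/38

27/38


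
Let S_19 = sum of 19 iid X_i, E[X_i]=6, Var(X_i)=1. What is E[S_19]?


E[S_n] = n*E[X_1] = 19*6 = 114

114


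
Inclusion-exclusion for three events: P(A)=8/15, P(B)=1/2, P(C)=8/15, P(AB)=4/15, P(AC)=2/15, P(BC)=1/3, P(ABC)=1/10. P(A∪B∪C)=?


P(A∪B∪C) = P(A)+P(B)+P(C) - P(AB)-P(AC)-P(BC) + P(ABC)
= 8/15+1/2+8/15 - 4/15-2/15-1/3 + 1/10
= 14/15

14/15


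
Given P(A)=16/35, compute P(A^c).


P(A') = 1 - P(A) = 1 - 16/35 = 19/35

19/35


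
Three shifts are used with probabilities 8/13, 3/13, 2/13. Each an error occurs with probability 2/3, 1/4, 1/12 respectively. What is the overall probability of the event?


P(A) = P(A|B1)P(B1) + P(A|B2)P(B2) + P(A|B3)P(B3)
= 2/3*8/13 + 1/4*3/13 + 1/12*2/13
= 16/39 + 3/52 + 1/78 = 25/52

25/52


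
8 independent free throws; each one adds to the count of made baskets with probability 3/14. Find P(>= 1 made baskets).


P(at least one) = 1 - P(none)
P(none) = (1 - 3/14)^8 = (11/14)^8 = 214358881/1475789056
P(at least one) = 1 - 214358881/1475789056 = 1261430175/1475789056

1261430175/1475789056


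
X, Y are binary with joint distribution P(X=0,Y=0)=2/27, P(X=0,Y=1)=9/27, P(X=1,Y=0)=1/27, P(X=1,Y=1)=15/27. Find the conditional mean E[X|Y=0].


P(Y=0) = 3/27
E[X|Y=0] = (0*2 + 1*1)/3 = 1/3

1/3


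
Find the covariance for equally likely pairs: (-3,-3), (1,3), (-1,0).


E[X]=-1, E[Y]=0, E[XY]=4
Cov(X,Y) = E[XY] - E[X]E[Y] = 4 + 1*0 = 4

4


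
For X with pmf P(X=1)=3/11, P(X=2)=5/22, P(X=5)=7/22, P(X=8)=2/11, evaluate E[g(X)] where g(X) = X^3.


E[X^3] = sum(g(x)*P(x))
= 1*3/11 + 8*5/22 + 125*7/22 + 512*2/11
= 2969/22

2969/22


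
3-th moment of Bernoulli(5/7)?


For Bernoulli: X in {0,1}
E[X^3] = 0^3*(1-5/7) + 1^3*5/7 = 5/7

5/7


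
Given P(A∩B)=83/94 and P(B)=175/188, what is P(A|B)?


P(A|B) = P(A∩B)/P(B) = (166/188)/(175/188) = 166/175

166/175


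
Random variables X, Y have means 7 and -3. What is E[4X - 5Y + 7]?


E[4X - 5Y + 7] = 4*E[X] - 5*E[Y] + 7
= (4)*(7) + (-5)*(-3) + (7)
= 28 + 15 + 7 = 50

50


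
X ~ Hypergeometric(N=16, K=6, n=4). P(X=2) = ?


P(X=2) = C(6,2)*C(10,2) / C(16,4)
= 15*45 / 1820
= 675/1820 = 135/364

135/364


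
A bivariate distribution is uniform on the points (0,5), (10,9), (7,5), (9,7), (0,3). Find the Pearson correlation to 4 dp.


Cov(X,Y) = 7.4400, Var(X) = 18.9600, Var(Y) = 4.1600
rho = Cov/(sqrt(VarX)*sqrt(VarY)) = 0.8377

0.8377


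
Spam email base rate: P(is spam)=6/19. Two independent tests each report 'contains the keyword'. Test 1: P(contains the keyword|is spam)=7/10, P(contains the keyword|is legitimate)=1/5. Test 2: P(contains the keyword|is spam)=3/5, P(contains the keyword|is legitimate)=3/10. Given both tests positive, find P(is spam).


After test 1: P(+) = 7/10*6/19 + 1/5*13/19 = 34/95
P(B|+) = (21/95)/(34/95) = 21/34
After test 2 (use post1 as new prior): P(+) = 3/5*21/34 + 3/10*13/34 = 33/68
P(B|+,+) = (63/170)/(33/68) = 42/55

42/55


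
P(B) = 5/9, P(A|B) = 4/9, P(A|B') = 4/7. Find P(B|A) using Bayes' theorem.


P(A) = P(A|B)P(B) + P(A|B')P(B') = 4/9*5/9 + 4/7*4/9 = 284/567
P(B|A) = P(A|B)P(B)/P(A) = (20/81)/(284/567) = 35/71

35/71


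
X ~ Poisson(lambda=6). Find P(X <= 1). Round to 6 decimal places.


P(X<=1) = e^(-6)*6^0/0! + e^(-6)*6^1/1!
≈ 0.0024787522 + 0.0148725131
= 0.0173512653
≈ 0.017351

0.017351


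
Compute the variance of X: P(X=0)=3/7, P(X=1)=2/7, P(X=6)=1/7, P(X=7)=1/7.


E[X] = 15/7, E[X^2] = 87/7
Var(X) = E[X^2] - (E[X])^2 = 87/7 - (15/7)^2 = 384/49

384/49


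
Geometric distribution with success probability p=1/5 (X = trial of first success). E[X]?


For geometric (trials until first success), E[X] = 1/p = 1/(1/5) = 5

5


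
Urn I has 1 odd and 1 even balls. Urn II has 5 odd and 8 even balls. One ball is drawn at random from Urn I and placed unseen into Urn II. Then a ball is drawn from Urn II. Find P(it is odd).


P(transfer odd) = 1/2; P(transfer even) = 1/2
If odd transferred: Urn II has 6 odd of 14, so P(odd|odd moved) = 3/7
If even transferred: Urn II has 5 odd of 14, so P(odd|even moved) = 5/14
By total probability: P(odd) = 1/2*3/7 + 1/2*5/14 = 11/28

11/28


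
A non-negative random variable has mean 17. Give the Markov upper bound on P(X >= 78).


Markov: P(X >= a) <= E[X]/a
P(X >= 78) <= 17/78

17/78


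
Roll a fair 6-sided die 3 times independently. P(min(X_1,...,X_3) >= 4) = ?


P(min >= 4) = P(all X_i >= 4) = (P(X_1 >= 4))^3
= (3/6)^3 = (1/2)^3 = 1/8

1/8


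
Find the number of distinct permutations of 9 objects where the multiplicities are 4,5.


9! = 362880
Denominator: 4!=24 * 5!=120
Coefficient = 362880 / 2880 = 126

126


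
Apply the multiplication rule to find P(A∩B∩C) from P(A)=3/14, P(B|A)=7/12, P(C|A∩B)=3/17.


P(A∩B∩C) = P(A) * P(B|A) * P(C|A∩B)
= 3/14 * 7/12 * 3/17
= 1/8 * 3/17 = 3/136

3/136


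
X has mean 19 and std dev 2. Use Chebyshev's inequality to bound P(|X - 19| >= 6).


k = 6/2 = 3
Chebyshev: P(|X-mu| >= k*sigma) <= 1/k^2 = 1/3^2 = 1/9

1/9


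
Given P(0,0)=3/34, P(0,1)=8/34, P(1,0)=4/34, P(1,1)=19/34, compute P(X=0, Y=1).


Read from table: P(X=0, Y=1) = 8/34 = 4/17

4/17


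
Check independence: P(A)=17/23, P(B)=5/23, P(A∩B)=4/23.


P(A)*P(B) = 17/23*5/23 = 85/529
P(A∩B) = 4/23 != 85/529, so not independent

No, A and B are not independent


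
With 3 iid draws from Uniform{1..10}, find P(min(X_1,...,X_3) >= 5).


P(min >= 5) = P(all X_i >= 5) = (P(X_1 >= 5))^3
= (6/10)^3 = (3/5)^3 = 27/125

27/125


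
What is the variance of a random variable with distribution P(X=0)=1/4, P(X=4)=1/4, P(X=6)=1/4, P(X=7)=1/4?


E[X] = 17/4, E[X^2] = 101/4
Var(X) = E[X^2] - (E[X])^2 = 101/4 - (17/4)^2 = 115/16

115/16


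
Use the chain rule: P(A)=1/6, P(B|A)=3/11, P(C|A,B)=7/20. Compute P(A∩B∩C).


P(A∩B∩C) = P(A) * P(B|A) * P(C|A∩B)
= 1/6 * 3/11 * 7/20
= 1/22 * 7/20 = 7/440

7/440


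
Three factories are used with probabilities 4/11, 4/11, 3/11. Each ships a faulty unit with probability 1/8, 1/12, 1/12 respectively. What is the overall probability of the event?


P(A) = P(A|B1)P(B1) + P(A|B2)P(B2) + P(A|B3)P(B3)
= 1/8*4/11 + 1/12*4/11 + 1/12*3/11
= 1/22 + 1/33 + 1/44 = 13/132

13/132


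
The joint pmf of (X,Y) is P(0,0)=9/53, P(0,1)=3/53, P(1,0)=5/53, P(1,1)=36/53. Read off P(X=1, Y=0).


Read from table: P(X=1, Y=0) = 5/53

5/53


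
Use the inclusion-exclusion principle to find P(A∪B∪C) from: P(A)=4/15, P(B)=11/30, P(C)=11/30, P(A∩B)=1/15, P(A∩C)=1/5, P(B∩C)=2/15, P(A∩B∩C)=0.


P(A∪B∪C) = P(A)+P(B)+P(C) - P(AB)-P(AC)-P(BC) + P(ABC)
= 4/15+11/30+11/30 - 1/15-1/5-2/15 + 0
= 3/5

3/5


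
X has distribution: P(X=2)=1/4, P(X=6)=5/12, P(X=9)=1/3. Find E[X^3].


E[X^3] = sum(g(x)*P(x))
= 8*1/4 + 216*5/12 + 729*1/3
= 335

335


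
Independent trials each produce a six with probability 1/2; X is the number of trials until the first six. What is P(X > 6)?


P(X > 6) = P(first 6 trials all fail) = (1-p)^6 = (1/2)^6 = 1/64

1/64


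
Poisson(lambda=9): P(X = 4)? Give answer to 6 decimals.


P(X=4) = e^(-9) * 9^4 / 4!
≈ 0.0001234098041 * 6561 / 24
≈ 0.033737

0.033737


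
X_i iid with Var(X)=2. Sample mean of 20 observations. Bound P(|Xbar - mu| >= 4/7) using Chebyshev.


Var(Xbar) = Var(X)/n = 2/20
Chebyshev: P(|Xbar-mu| >= 4/7) <= Var(Xbar)/(4/7)^2 = (1/10)/(16/49) = 49/160

49/160


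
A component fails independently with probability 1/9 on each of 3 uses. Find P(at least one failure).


P(at least one) = 1 - P(none)
P(none) = (1 - 1/9)^3 = (8/9)^3 = 512/729
P(at least one) = 1 - 512/729 = 217/729

217/729


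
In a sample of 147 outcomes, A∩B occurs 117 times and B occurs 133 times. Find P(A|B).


P(A|B) = P(A∩B)/P(B) = (117/147)/(133/147) = 117/133

117/133


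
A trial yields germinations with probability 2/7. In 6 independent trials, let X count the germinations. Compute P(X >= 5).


P(X>=5) = P(X=5) + P(X=6)
= 960/117649 + 64/117649
= 1024/117649

1024/117649


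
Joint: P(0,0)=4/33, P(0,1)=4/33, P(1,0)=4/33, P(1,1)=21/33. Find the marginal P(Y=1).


P(Y=1) = P(0,1)+P(1,1) = 4/33 + 21/33 = 25/33

25/33


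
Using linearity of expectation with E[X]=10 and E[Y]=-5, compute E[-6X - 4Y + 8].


E[-6X - 4Y + 8] = -6*E[X] - 4*E[Y] + 8
= (-6)*(10) + (-4)*(-5) + (8)
= -60 + 20 + 8 = -32

-32


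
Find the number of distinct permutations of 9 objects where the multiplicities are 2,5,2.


9! = 362880
Denominator: 2!=2 * 5!=120 * 2!=2
Coefficient = 362880 / 480 = 756

756


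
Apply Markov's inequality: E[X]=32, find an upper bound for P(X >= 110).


Markov: P(X >= a) <= E[X]/a
P(X >= 110) <= 32/110 = 16/55

16/55


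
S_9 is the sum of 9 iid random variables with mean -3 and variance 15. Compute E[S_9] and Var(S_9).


E[S_n] = n*mu = 9*-3 = -27
Var(S_n) = n*sigma^2 = 9*15 = 135

E[S_9]=-27, Var(S_9)=135


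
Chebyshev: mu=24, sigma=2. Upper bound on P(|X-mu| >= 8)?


k = 8/2 = 4
Chebyshev: P(|X-mu| >= k*sigma) <= 1/k^2 = 1/4^2 = 1/16

1/16


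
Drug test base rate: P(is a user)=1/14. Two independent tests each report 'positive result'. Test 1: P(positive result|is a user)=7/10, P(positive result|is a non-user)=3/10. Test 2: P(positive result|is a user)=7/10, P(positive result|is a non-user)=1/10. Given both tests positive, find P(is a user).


After test 1: P(+) = 7/10*1/14 + 3/10*13/14 = 23/70
P(B|+) = (1/20)/(23/70) = 7/46
After test 2 (use post1 as new prior): P(+) = 7/10*7/46 + 1/10*39/46 = 22/115
P(B|+,+) = (49/460)/(22/115) = 49/88

49/88


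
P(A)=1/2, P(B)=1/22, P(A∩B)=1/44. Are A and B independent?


P(A)*P(B) = 1/2*1/22 = 1/44
P(A∩B) = 1/44, which equals P(A)P(B), so independent

Yes, A and B are independent


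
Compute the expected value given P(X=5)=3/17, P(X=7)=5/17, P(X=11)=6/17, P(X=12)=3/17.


E[X] = sum(x * P(x))
= 5*3/17 + 7*5/17 + 11*6/17 + 12*3/17
= 152/17

152/17


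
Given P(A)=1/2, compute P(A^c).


P(A') = 1 - P(A) = 1 - 1/2 = 1/2

1/2


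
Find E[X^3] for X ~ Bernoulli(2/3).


For Bernoulli: X in {0,1}
E[X^3] = 0^3*(1-2/3) + 1^3*2/3 = 2/3

2/3


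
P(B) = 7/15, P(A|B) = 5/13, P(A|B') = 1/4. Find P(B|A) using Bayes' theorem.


P(A) = P(A|B)P(B) + P(A|B')P(B') = 5/13*7/15 + 1/4*8/15 = 61/195
P(B|A) = P(A|B)P(B)/P(A) = (7/39)/(61/195) = 35/61

35/61


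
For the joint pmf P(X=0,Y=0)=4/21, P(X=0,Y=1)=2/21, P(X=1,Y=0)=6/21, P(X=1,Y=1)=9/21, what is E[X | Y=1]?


P(Y=1) = 11/21
E[X|Y=1] = (0*2 + 1*9)/11 = 9/11

9/11


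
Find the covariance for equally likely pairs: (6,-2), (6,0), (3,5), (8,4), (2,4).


E[X]=5, E[Y]=11/5, E[XY]=43/5
Cov(X,Y) = E[XY] - E[X]E[Y] = 43/5 - 5*11/5 = -12/5

-12/5


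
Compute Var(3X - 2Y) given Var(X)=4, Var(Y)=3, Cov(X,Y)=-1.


Var(3X - 2Y) = 3^2*Var(X) + (-2)^2*Var(Y) + 2*3*(-2)*Cov(X,Y)
= 9*4 + 4*3 - 12*(-1)
= 36 + 12 + 12 = 60

60


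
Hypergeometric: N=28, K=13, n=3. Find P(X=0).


P(X=0) = C(13,0)*C(15,3) / C(28,3)
= 1*455 / 3276
= 455/3276 = 5/36

5/36


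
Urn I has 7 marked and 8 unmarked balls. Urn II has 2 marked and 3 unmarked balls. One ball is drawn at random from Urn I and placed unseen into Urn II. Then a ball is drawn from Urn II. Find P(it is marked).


P(transfer marked) = 7/15; P(transfer unmarked) = 8/15
If marked transferred: Urn II has 3 marked of 6, so P(marked|marked moved) = 1/2
If unmarked transferred: Urn II has 2 marked of 6, so P(marked|unmarked moved) = 1/3
By total probability: P(marked) = 7/15*1/2 + 8/15*1/3 = 37/90

37/90


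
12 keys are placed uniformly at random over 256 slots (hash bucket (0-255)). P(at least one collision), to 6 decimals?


P(all different) = prod((256-i)/256 for i=0..11) = 0.769694
P(at least one match) = 1 - 0.769694 = 0.230306

0.230306


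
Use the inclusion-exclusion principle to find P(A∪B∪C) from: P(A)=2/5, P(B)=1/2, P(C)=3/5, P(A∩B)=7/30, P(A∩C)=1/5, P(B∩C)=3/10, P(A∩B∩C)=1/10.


P(A∪B∪C) = P(A)+P(B)+P(C) - P(AB)-P(AC)-P(BC) + P(ABC)
= 2/5+1/2+3/5 - 7/30-1/5-3/10 + 1/10
= 13/15

13/15


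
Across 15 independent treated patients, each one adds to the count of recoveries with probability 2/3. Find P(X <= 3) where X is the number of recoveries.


P(X<=3) = P(X=0) + P(X=1) + P(X=2) + P(X=3)
= 1/14348907 + 10/4782969 + 140/4782969 + 3640/14348907
= 4091/14348907

4091/14348907


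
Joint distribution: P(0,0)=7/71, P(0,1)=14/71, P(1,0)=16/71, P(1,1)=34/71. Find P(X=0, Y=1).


Read from table: P(X=0, Y=1) = 14/71

14/71


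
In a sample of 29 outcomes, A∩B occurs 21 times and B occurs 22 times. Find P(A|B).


P(A|B) = P(A∩B)/P(B) = (21/29)/(22/29) = 21/22

21/22


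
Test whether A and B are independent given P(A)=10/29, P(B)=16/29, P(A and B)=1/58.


P(A)*P(B) = 10/29*16/29 = 160/841
P(A∩B) = 1/58 != 160/841, so not independent

No, A and B are not independent


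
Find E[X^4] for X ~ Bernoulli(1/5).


For Bernoulli: X in {0,1}
E[X^4] = 0^4*(1-1/5) + 1^4*1/5 = 1/5

1/5


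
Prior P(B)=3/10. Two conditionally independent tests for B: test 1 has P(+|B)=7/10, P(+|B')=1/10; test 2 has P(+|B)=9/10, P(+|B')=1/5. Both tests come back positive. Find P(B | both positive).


After test 1: P(+) = 7/10*3/10 + 1/10*7/10 = 7/25
P(B|+) = (21/100)/(7/25) = 3/4
After test 2 (use post1 as new prior): P(+) = 9/10*3/4 + 1/5*1/4 = 29/40
P(B|+,+) = (27/40)/(29/40) = 27/29

27/29


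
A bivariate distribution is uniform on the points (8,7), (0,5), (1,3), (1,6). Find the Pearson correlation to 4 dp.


Cov(X,Y) = 3.1250, Var(X) = 10.2500, Var(Y) = 2.1875
rho = Cov/(sqrt(VarX)*sqrt(VarY)) = 0.6600

0.6600


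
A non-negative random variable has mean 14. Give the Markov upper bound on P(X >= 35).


Markov: P(X >= a) <= E[X]/a
P(X >= 35) <= 14/35 = 2/5

2/5


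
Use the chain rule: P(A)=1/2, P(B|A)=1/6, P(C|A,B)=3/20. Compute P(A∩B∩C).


P(A∩B∩C) = P(A) * P(B|A) * P(C|A∩B)
= 1/2 * 1/6 * 3/20
= 1/12 * 3/20 = 1/80

1/80


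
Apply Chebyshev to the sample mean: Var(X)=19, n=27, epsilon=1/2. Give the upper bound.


Var(Xbar) = Var(X)/n = 19/27
Chebyshev: P(|Xbar-mu| >= 1/2) <= Var(Xbar)/(1/2)^2 = (19/27)/(1/4) = 76/27
Bound exceeds 1, so trivial bound: 1

1


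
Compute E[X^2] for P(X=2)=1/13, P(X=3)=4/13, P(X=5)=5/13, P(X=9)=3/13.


E[X^2] = sum(g(x)*P(x))
= 4*1/13 + 9*4/13 + 25*5/13 + 81*3/13
= 408/13

408/13


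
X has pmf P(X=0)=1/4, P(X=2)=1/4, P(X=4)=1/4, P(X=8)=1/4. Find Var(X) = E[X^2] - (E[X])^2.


E[X] = 7/2, E[X^2] = 21
Var(X) = E[X^2] - (E[X])^2 = 21 - (7/2)^2 = 35/4

35/4


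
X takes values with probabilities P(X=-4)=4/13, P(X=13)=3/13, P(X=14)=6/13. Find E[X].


E[X] = sum(x * P(x))
= -4*4/13 + 13*3/13 + 14*6/13
= 107/13

107/13


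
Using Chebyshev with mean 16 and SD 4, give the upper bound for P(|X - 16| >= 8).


k = 8/4 = 2
Chebyshev: P(|X-mu| >= k*sigma) <= 1/k^2 = 1/2^2 = 1/4

1/4


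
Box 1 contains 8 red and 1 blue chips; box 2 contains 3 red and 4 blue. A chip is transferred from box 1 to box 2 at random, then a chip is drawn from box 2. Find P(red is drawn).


P(transfer red) = 8/9; P(transfer blue) = 1/9
If red transferred: Urn II has 4 red of 8, so P(red|red moved) = 1/2
If blue transferred: Urn II has 3 red of 8, so P(red|blue moved) = 3/8
By total probability: P(red) = 8/9*1/2 + 1/9*3/8 = 35/72

35/72


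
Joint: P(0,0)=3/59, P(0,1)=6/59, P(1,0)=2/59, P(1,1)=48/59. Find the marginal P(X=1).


P(X=1) = P(1,0)+P(1,1) = 2/59 + 48/59 = 50/59

50/59


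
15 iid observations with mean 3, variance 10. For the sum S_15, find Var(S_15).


By independence, Var(S_n) = n*Var(X_1) = 15*10 = 150

150


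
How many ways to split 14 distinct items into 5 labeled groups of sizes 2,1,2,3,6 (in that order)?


14! = 87178291200
Denominator: 2!=2 * 1!=1 * 2!=2 * 3!=6 * 6!=720
Coefficient = 87178291200 / 17280 = 5045040

5045040


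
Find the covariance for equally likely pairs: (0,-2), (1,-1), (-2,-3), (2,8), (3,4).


E[X]=4/5, E[Y]=6/5, E[XY]=33/5
Cov(X,Y) = E[XY] - E[X]E[Y] = 33/5 - 4/5*6/5 = 141/25

141/25


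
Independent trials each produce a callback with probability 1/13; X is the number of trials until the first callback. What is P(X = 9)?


P(X=9) = (1-p)^8 * p = (12/13)^8 * 1/13
= 429981696/815730721 * 1/13 = 429981696/10604499373

429981696/10604499373


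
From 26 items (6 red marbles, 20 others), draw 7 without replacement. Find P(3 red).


P(X=3) = C(6,3)*C(20,4) / C(26,7)
= 20*4845 / 657800
= 96900/657800 = 969/6578

969/6578


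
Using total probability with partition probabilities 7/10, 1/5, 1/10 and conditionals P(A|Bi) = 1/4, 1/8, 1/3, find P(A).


P(A) = P(A|B1)P(B1) + P(A|B2)P(B2) + P(A|B3)P(B3)
= 1/4*7/10 + 1/8*1/5 + 1/3*1/10
= 7/40 + 1/40 + 1/30 = 7/30

7/30


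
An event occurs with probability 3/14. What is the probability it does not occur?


P(A') = 1 - P(A) = 1 - 3/14 = 11/14

11/14


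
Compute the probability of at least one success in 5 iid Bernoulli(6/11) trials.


P(at least one) = 1 - P(none)
P(none) = (1 - 6/11)^5 = (5/11)^5 = 3125/161051
P(at least one) = 1 - 3125/161051 = 157926/161051

157926/161051


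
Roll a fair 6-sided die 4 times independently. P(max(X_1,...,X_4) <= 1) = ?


P(max <= 1) = P(all X_i <= 1) = (P(X_1 <= 1))^4
= (1/6)^4 = 1/1296

1/1296


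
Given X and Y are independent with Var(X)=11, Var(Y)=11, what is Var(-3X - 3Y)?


Independence => Cov(X,Y)=0
Var(-3X - 3Y) = (-3)^2*Var(X) + (-3)^2*Var(Y)
= 9*11 + 9*11 = 198

198


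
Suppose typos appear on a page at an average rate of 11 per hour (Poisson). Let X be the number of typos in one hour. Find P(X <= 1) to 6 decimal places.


P(X<=1) = e^(-11)*11^0/0! + e^(-11)*11^1/1!
≈ 0.0000167017 + 0.0001837187
= 0.0002004204
≈ 0.000200

0.000200


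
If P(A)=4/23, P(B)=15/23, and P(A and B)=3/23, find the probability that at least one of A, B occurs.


P(A∪B) = P(A) + P(B) - P(A∩B)
= 4/23 + 15/23 - 3/23 = 16/23

16/23


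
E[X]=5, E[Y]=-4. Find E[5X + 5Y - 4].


E[5X + 5Y - 4] = 5*E[X] + 5*E[Y] - 4
= (5)*(5) + (5)*(-4) + (-4)
= 25 - 20 - 4 = 1

1


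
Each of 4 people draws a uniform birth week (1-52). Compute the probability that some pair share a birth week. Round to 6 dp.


P(all different) = prod((52-i)/52 for i=0..3) = 0.888641
P(at least one match) = 1 - 0.888641 = 0.111359

0.111359


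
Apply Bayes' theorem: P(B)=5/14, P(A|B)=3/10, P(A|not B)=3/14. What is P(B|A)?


P(A) = P(A|B)P(B) + P(A|B')P(B') = 3/10*5/14 + 3/14*9/14 = 12/49
P(B|A) = P(A|B)P(B)/P(A) = (3/28)/(12/49) = 7/16

7/16


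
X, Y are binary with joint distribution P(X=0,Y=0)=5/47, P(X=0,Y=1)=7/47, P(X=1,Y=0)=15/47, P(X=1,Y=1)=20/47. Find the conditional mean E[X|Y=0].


P(Y=0) = 20/47
E[X|Y=0] = (0*5 + 1*15)/20 = 15/20 = 3/4

3/4


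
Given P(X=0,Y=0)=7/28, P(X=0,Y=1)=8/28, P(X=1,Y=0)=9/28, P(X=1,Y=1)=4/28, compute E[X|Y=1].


P(Y=1) = 12/28
E[X|Y=1] = (0*8 + 1*4)/12 = 4/12 = 1/3

1/3


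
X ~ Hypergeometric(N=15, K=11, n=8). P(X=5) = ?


P(X=5) = C(11,5)*C(4,3) / C(15,8)
= 462*4 / 6435
= 1848/6435 = 56/195

56/195


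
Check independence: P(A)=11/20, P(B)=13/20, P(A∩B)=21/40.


P(A)*P(B) = 11/20*13/20 = 143/400
P(A∩B) = 21/40 != 143/400, so not independent

No, A and B are not independent


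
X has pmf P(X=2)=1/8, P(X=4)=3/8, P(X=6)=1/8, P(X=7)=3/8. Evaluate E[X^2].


E[X^2] = sum(x^2 * P(x))
= 4*1/8 + 16*3/8 + 36*1/8 + 49*3/8
= 235/8

235/8


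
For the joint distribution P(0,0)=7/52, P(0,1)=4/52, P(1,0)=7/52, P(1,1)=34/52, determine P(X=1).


P(X=1) = P(1,0)+P(1,1) = 7/52 + 34/52 = 41/52

41/52


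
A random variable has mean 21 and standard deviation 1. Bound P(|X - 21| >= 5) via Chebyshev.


k = 5/1 = 5
Chebyshev: P(|X-mu| >= k*sigma) <= 1/k^2 = 1/5^2 = 1/25

1/25


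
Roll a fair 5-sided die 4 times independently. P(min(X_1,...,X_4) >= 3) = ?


P(min >= 3) = P(all X_i >= 3) = (P(X_1 >= 3))^4
= (3/5)^4 = 81/625

81/625


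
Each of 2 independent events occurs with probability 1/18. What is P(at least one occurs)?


P(at least one) = 1 - P(none)
P(none) = (1 - 1/18)^2 = (17/18)^2 = 289/324
P(at least one) = 1 - 289/324 = 35/324

35/324


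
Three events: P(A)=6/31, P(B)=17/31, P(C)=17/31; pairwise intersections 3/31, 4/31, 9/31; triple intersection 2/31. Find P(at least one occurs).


P(A∪B∪C) = P(A)+P(B)+P(C) - P(AB)-P(AC)-P(BC) + P(ABC)
= 6/31+17/31+17/31 - 3/31-4/31-9/31 + 2/31
= 26/31

26/31


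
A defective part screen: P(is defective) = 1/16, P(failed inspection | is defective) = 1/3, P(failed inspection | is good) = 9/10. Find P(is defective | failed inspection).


P(A) = P(A|B)P(B) + P(A|B')P(B') = 1/3*1/16 + 9/10*15/16 = 83/96
P(B|A) = P(A|B)P(B)/P(A) = (1/48)/(83/96) = 2/83

2/83


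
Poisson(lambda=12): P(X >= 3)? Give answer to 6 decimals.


P(X>=3) = 1 - P(X<=2) = 1 - (e^(-12)*12^0/0! + e^(-12)*12^1/1! + e^(-12)*12^2/2!)
≈ 1 - (0.0000061442 + 0.0000737305 + 0.0004423833)
= 1 - 0.0005222580 = 0.9994777420
≈ 0.999478

0.999478


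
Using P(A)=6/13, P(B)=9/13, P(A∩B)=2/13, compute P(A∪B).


P(A∪B) = P(A) + P(B) - P(A∩B)
= 6/13 + 9/13 - 2/13 = 1

1


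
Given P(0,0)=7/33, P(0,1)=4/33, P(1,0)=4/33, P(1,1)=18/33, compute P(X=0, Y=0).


Read from table: P(X=0, Y=0) = 7/33

7/33


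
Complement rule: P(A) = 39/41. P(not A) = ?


P(A') = 1 - P(A) = 1 - 39/41 = 2/41

2/41


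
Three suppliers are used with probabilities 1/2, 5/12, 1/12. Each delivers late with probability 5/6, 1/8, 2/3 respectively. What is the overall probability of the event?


P(A) = P(A|B1)P(B1) + P(A|B2)P(B2) + P(A|B3)P(B3)
= 5/6*1/2 + 1/8*5/12 + 2/3*1/12
= 5/12 + 5/96 + 1/18 = 151/288

151/288


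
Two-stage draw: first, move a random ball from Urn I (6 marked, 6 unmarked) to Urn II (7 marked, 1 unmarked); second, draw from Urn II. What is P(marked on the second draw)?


P(transfer marked) = 6/12 = 1/2; P(transfer unmarked) = 1/2
If marked transferred: Urn II has 8 marked of 9, so P(marked|marked moved) = 8/9
If unmarked transferred: Urn II has 7 marked of 9, so P(marked|unmarked moved) = 7/9
By total probability: P(marked) = 1/2*8/9 + 1/2*7/9 = 5/6

5/6


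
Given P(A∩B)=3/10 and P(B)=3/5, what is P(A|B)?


P(A|B) = P(A∩B)/P(B) = (12/40)/(24/40) = 12/24 = 1/2

1/2


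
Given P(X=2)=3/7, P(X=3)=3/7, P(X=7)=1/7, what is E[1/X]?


E[1/X] = sum(g(x)*P(x))
= 1/2*3/7 + 1/3*3/7 + 1/7*1/7
= 37/98

37/98


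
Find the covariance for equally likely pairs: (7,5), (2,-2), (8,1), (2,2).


E[X]=19/4, E[Y]=3/2, E[XY]=43/4
Cov(X,Y) = E[XY] - E[X]E[Y] = 43/4 - 19/4*3/2 = 29/8

29/8


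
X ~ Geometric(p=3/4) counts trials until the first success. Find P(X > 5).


P(X > 5) = P(first 5 trials all fail) = (1-p)^5 = (1/4)^5 = 1/1024

1/1024


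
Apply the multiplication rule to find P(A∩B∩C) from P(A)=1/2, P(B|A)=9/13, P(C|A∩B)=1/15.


P(A∩B∩C) = P(A) * P(B|A) * P(C|A∩B)
= 1/2 * 9/13 * 1/15
= 9/26 * 1/15 = 3/130

3/130


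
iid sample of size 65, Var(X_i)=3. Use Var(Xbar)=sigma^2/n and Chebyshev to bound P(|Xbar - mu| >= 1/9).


Var(Xbar) = Var(X)/n = 3/65
Chebyshev: P(|Xbar-mu| >= 1/9) <= Var(Xbar)/(1/9)^2 = (3/65)/(1/81) = 243/65
Bound exceeds 1, so trivial bound: 1

1


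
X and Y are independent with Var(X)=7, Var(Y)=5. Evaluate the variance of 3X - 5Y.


Independence => Cov(X,Y)=0
Var(3X - 5Y) = 3^2*Var(X) + (-5)^2*Var(Y)
= 9*7 + 25*5 = 188

188


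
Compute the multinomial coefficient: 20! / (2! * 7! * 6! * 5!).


20! = 2432902008176640000
Denominator: 2!=2 * 7!=5040 * 6!=720 * 5!=120
Coefficient = 2432902008176640000 / 870912000 = 2793510720

2793510720


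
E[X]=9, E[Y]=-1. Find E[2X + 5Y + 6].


E[2X + 5Y + 6] = 2*E[X] + 5*E[Y] + 6
= (2)*(9) + (5)*(-1) + (6)
= 18 - 5 + 6 = 19

19


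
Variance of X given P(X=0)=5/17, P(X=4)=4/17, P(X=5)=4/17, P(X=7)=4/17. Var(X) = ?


E[X] = 64/17, E[X^2] = 360/17
Var(X) = E[X^2] - (E[X])^2 = 360/17 - (64/17)^2 = 2024/289

2024/289


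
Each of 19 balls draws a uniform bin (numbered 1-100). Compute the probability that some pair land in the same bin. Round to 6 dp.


P(all different) = prod((100-i)/100 for i=0..18) = 0.160987
P(at least one match) = 1 - 0.160987 = 0.839013

0.839013


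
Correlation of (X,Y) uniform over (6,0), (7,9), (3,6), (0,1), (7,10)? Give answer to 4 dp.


Cov(X,Y) = 6.2800, Var(X) = 7.4400, Var(Y) = 16.5600
rho = Cov/(sqrt(VarX)*sqrt(VarY)) = 0.5658

0.5658


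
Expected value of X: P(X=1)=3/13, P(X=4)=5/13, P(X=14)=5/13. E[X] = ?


E[X] = sum(x * P(x))
= 1*3/13 + 4*5/13 + 14*5/13
= 93/13

93/13


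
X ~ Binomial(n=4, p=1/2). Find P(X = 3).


P(X=3) = C(4,3) * p^3 * (1-p)^1
= 4 * 1/8 * 1/2
= 1/4

1/4


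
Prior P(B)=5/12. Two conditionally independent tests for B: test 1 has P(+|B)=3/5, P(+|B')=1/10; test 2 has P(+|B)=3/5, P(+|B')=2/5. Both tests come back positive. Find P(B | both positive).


After test 1: P(+) = 3/5*5/12 + 1/10*7/12 = 37/120
P(B|+) = (1/4)/(37/120) = 30/37
After test 2 (use post1 as new prior): P(+) = 3/5*30/37 + 2/5*7/37 = 104/185
P(B|+,+) = (18/37)/(104/185) = 45/52

45/52


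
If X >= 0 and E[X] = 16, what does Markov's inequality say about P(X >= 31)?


Markov: P(X >= a) <= E[X]/a
P(X >= 31) <= 16/31

16/31


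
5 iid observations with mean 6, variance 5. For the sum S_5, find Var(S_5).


By independence, Var(S_n) = n*Var(X_1) = 5*5 = 25

25


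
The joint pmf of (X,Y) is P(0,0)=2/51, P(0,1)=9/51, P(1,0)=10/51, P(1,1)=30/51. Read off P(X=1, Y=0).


Read from table: P(X=1, Y=0) = 10/51

10/51


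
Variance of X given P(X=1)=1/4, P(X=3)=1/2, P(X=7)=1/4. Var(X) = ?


E[X] = 7/2, E[X^2] = 17
Var(X) = E[X^2] - (E[X])^2 = 17 - (7/2)^2 = 19/4

19/4


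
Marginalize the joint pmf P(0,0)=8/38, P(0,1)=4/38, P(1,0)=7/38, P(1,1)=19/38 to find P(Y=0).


P(Y=0) = P(0,0)+P(1,0) = 8/38 + 7/38 = 15/38

15/38


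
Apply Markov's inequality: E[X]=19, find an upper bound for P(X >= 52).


Markov: P(X >= a) <= E[X]/a
P(X >= 52) <= 19/52

19/52


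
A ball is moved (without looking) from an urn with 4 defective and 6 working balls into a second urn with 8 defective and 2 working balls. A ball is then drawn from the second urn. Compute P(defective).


P(transfer defective) = 4/10 = 2/5; P(transfer working) = 3/5
If defective transferred: Urn II has 9 defective of 11, so P(defective|defective moved) = 9/11
If working transferred: Urn II has 8 defective of 11, so P(defective|working moved) = 8/11
By total probability: P(defective) = 2/5*9/11 + 3/5*8/11 = 42/55

42/55


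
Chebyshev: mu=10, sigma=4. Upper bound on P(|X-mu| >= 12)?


k = 12/4 = 3
Chebyshev: P(|X-mu| >= k*sigma) <= 1/k^2 = 1/3^2 = 1/9

1/9


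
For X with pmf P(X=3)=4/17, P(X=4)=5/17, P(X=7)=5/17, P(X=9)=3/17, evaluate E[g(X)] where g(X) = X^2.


E[X^2] = sum(g(x)*P(x))
= 9*4/17 + 16*5/17 + 49*5/17 + 81*3/17
= 604/17

604/17


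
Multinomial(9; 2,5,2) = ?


9! = 362880
Denominator: 2!=2 * 5!=120 * 2!=2
Coefficient = 362880 / 480 = 756

756


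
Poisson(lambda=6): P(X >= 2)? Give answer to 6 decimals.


P(X>=2) = 1 - P(X<=1) = 1 - (e^(-6)*6^0/0! + e^(-6)*6^1/1!)
≈ 1 - (0.0024787522 + 0.0148725131)
= 1 - 0.0173512653 = 0.9826487347
≈ 0.982649

0.982649


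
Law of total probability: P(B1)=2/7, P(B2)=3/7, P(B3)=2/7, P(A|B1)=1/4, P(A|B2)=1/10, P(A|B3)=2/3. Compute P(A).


P(A) = P(A|B1)P(B1) + P(A|B2)P(B2) + P(A|B3)P(B3)
= 1/4*2/7 + 1/10*3/7 + 2/3*2/7
= 1/14 + 3/70 + 4/21 = 32/105

32/105


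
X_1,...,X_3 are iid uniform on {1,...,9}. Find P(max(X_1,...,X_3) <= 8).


P(max <= 8) = P(all X_i <= 8) = (P(X_1 <= 8))^3
= (8/9)^3 = 512/729

512/729


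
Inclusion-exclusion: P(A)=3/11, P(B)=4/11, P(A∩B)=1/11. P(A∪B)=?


P(A∪B) = P(A) + P(B) - P(A∩B)
= 3/11 + 4/11 - 1/11 = 6/11

6/11


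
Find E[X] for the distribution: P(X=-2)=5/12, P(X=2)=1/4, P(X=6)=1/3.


E[X] = sum(x * P(x))
= -2*5/12 + 2*1/4 + 6*1/3
= 5/3

5/3


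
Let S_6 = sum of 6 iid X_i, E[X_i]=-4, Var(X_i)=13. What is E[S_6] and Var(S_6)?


E[S_n] = n*mu = 6*-4 = -24
Var(S_n) = n*sigma^2 = 6*13 = 78

E[S_6]=-24, Var(S_6)=78


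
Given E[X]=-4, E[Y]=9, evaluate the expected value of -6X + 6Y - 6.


E[-6X + 6Y - 6] = -6*E[X] + 6*E[Y] - 6
= (-6)*(-4) + (6)*(9) + (-6)
= 24 + 54 - 6 = 72

72


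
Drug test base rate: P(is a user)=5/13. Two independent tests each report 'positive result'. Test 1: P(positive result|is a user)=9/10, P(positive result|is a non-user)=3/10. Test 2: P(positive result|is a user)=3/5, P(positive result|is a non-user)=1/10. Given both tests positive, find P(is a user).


After test 1: P(+) = 9/10*5/13 + 3/10*8/13 = 69/130
P(B|+) = (9/26)/(69/130) = 15/23
After test 2 (use post1 as new prior): P(+) = 3/5*15/23 + 1/10*8/23 = 49/115
P(B|+,+) = (9/23)/(49/115) = 45/49

45/49


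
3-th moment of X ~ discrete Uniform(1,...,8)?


E[X^3] = (1/8) * sum(x^3 for x=1..8)
= 1296/8 = 162

162


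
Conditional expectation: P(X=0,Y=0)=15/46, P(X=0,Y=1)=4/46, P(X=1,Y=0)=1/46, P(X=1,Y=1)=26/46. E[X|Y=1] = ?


P(Y=1) = 30/46
E[X|Y=1] = (0*4 + 1*26)/30 = 26/30 = 13/15

13/15


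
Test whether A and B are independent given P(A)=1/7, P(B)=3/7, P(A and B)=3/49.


P(A)*P(B) = 1/7*3/7 = 3/49
P(A∩B) = 3/49, which equals P(A)P(B), so independent

Yes, A and B are independent


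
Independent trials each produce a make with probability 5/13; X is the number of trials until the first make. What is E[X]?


For geometric (trials until first success), E[X] = 1/p = 1/(5/13) = 13/5

13/5


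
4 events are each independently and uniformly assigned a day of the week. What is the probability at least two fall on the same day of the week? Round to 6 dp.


P(all different) = prod((7-i)/7 for i=0..3) = 0.349854
P(at least one match) = 1 - 0.349854 = 0.650146

0.650146


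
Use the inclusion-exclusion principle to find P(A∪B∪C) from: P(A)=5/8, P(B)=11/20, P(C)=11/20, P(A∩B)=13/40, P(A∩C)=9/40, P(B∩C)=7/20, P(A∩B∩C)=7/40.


P(A∪B∪C) = P(A)+P(B)+P(C) - P(AB)-P(AC)-P(BC) + P(ABC)
= 5/8+11/20+11/20 - 13/40-9/40-7/20 + 7/40
= 1

1


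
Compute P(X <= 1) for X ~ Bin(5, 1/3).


P(X<=1) = P(X=0) + P(X=1)
= 32/243 + 80/243
= 112/243

112/243


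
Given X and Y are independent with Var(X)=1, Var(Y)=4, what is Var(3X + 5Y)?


Independence => Cov(X,Y)=0
Var(3X + 5Y) = 3^2*Var(X) + 5^2*Var(Y)
= 9*1 + 25*4 = 109

109


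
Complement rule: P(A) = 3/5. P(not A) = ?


P(A') = 1 - P(A) = 1 - 3/5 = 2/5

2/5


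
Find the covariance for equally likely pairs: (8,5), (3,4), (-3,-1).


E[X]=8/3, E[Y]=8/3, E[XY]=55/3
Cov(X,Y) = E[XY] - E[X]E[Y] = 55/3 - 8/3*8/3 = 101/9

101/9


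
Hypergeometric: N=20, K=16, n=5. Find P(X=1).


P(X=1) = C(16,1)*C(4,4) / C(20,5)
= 16*1 / 15504
= 16/15504 = 1/969

1/969


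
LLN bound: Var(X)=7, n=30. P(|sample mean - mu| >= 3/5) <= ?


Var(Xbar) = Var(X)/n = 7/30
Chebyshev: P(|Xbar-mu| >= 3/5) <= Var(Xbar)/(3/5)^2 = (7/30)/(9/25) = 35/54

35/54


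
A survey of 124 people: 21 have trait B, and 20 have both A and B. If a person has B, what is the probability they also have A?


P(A|B) = P(A∩B)/P(B) = (20/124)/(21/124) = 20/21

20/21


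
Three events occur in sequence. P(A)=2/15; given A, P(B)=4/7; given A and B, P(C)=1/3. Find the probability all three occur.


P(A∩B∩C) = P(A) * P(B|A) * P(C|A∩B)
= 2/15 * 4/7 * 1/3
= 8/105 * 1/3 = 8/315

8/315


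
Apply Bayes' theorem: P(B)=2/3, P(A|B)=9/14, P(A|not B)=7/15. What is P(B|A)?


P(A) = P(A|B)P(B) + P(A|B')P(B') = 9/14*2/3 + 7/15*1/3 = 184/315
P(B|A) = P(A|B)P(B)/P(A) = (3/7)/(184/315) = 135/184

135/184


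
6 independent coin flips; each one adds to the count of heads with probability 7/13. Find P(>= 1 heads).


P(at least one) = 1 - P(none)
P(none) = (1 - 7/13)^6 = (6/13)^6 = 46656/4826809
P(at least one) = 1 - 46656/4826809 = 4780153/4826809

4780153/4826809


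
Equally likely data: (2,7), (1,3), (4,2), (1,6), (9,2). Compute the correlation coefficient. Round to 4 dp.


Cov(X,Y) = -3.8000, Var(X) = 9.0400, Var(Y) = 4.4000
rho = Cov/(sqrt(VarX)*sqrt(VarY)) = -0.6025

-0.6025


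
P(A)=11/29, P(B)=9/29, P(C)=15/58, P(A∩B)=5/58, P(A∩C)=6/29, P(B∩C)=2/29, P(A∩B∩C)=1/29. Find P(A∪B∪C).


P(A∪B∪C) = P(A)+P(B)+P(C) - P(AB)-P(AC)-P(BC) + P(ABC)
= 11/29+9/29+15/58 - 5/58-6/29-2/29 + 1/29
= 18/29

18/29


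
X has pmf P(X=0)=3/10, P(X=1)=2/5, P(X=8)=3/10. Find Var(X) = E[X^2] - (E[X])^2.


E[X] = 14/5, E[X^2] = 98/5
Var(X) = E[X^2] - (E[X])^2 = 98/5 - (14/5)^2 = 294/25

294/25


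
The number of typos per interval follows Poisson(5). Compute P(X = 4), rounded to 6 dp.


P(X=4) = e^(-5) * 5^4 / 4!
≈ 0.006737946999 * 625 / 24
≈ 0.175467

0.175467


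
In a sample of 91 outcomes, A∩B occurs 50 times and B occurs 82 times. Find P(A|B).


P(A|B) = P(A∩B)/P(B) = (50/91)/(82/91) = 50/82 = 25/41

25/41


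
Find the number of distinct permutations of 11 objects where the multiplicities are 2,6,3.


11! = 39916800
Denominator: 2!=2 * 6!=720 * 3!=6
Coefficient = 39916800 / 8640 = 4620

4620


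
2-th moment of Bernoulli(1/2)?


For Bernoulli: X in {0,1}
E[X^2] = 0^2*(1-1/2) + 1^2*1/2 = 1/2

1/2


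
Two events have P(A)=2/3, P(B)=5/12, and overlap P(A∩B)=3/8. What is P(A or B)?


P(A∪B) = P(A) + P(B) - P(A∩B)
= 2/3 + 5/12 - 3/8 = 17/24

17/24


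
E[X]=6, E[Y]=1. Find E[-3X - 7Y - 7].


E[-3X - 7Y - 7] = -3*E[X] - 7*E[Y] - 7
= (-3)*(6) + (-7)*(1) + (-7)
= -18 - 7 - 7 = -32

-32


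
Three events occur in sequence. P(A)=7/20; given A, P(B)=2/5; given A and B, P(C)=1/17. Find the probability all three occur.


P(A∩B∩C) = P(A) * P(B|A) * P(C|A∩B)
= 7/20 * 2/5 * 1/17
= 7/50 * 1/17 = 7/850

7/850


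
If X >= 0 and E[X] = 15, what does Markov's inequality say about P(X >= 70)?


Markov: P(X >= a) <= E[X]/a
P(X >= 70) <= 15/70 = 3/14

3/14


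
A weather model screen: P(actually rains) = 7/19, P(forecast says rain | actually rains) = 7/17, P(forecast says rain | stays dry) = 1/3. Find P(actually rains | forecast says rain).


P(A) = P(A|B)P(B) + P(A|B')P(B') = 7/17*7/19 + 1/3*12/19 = 117/323
P(B|A) = P(A|B)P(B)/P(A) = (49/323)/(117/323) = 49/117

49/117


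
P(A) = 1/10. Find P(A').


P(A') = 1 - P(A) = 1 - 1/10 = 9/10

9/10


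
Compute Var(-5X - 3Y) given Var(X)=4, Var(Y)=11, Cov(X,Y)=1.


Var(-5X - 3Y) = (-5)^2*Var(X) + (-3)^2*Var(Y) + 2*(-5)*(-3)*Cov(X,Y)
= 25*4 + 9*11 + 30*1
= 100 + 99 + 30 = 229

229


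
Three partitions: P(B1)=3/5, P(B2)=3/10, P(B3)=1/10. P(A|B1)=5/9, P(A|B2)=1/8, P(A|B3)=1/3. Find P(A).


P(A) = P(A|B1)P(B1) + P(A|B2)P(B2) + P(A|B3)P(B3)
= 5/9*3/5 + 1/8*3/10 + 1/3*1/10
= 1/3 + 3/80 + 1/30 = 97/240

97/240


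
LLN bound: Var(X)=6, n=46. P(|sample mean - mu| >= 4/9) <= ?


Var(Xbar) = Var(X)/n = 6/46
Chebyshev: P(|Xbar-mu| >= 4/9) <= Var(Xbar)/(4/9)^2 = (3/23)/(16/81) = 243/368

243/368


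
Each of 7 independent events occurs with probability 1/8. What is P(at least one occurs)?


P(at least one) = 1 - P(none)
P(none) = (1 - 1/8)^7 = (7/8)^7 = 823543/2097152
P(at least one) = 1 - 823543/2097152 = 1273609/2097152

1273609/2097152


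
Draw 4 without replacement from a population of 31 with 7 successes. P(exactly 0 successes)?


P(X=0) = C(7,0)*C(24,4) / C(31,4)
= 1*10626 / 31465
= 10626/31465 = 1518/4495

1518/4495


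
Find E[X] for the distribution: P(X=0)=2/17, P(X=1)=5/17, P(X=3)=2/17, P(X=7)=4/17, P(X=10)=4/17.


E[X] = sum(x * P(x))
= 0*2/17 + 1*5/17 + 3*2/17 + 7*4/17 + 10*4/17
= 79/17

79/17


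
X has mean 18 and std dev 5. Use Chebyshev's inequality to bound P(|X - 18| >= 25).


k = 25/5 = 5
Chebyshev: P(|X-mu| >= k*sigma) <= 1/k^2 = 1/5^2 = 1/25

1/25


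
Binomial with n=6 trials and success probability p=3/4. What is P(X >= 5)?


P(X>=5) = P(X=5) + P(X=6)
= 729/2048 + 729/4096
= 2187/4096

2187/4096


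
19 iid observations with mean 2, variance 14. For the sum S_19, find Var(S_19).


By independence, Var(S_n) = n*Var(X_1) = 19*14 = 266

266


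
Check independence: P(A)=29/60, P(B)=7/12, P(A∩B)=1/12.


P(A)*P(B) = 29/60*7/12 = 203/720
P(A∩B) = 1/12 != 203/720, so not independent

No, A and B are not independent


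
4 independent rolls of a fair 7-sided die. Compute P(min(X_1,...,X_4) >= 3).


P(min >= 3) = P(all X_i >= 3) = (P(X_1 >= 3))^4
= (5/7)^4 = 625/2401

625/2401


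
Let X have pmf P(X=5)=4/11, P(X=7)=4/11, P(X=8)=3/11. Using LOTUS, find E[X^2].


E[X^2] = sum(g(x)*P(x))
= 25*4/11 + 49*4/11 + 64*3/11
= 488/11

488/11


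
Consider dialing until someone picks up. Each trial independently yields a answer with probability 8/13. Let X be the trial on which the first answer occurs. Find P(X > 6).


P(X > 6) = P(first 6 trials all fail) = (1-p)^6 = (5/13)^6 = 15625/4826809

15625/4826809


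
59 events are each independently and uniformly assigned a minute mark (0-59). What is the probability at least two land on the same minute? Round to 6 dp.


P(all different) = prod((60-i)/60 for i=0..58) = 0.000000
P(at least one match) = 1 - 0.000000 = 1.000000

1.000000
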